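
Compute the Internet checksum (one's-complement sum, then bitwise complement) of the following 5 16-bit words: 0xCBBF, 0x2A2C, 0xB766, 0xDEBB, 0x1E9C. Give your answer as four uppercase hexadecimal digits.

One's-complement addition (fold any carry out of bit 15 back into bit 0):
  0xCBBF + 0x2A2C = 0x0F5EB
  0xF5EB + 0xB766 = 0x1AD51 → wrap carry → 0xAD52
  0xAD52 + 0xDEBB = 0x18C0D → wrap carry → 0x8C0E
  0x8C0E + 0x1E9C = 0x0AAAA
One's-complement sum = 0xAAAA.
Checksum = ~0xAAAA & 0xFFFF = 0x5555.

5555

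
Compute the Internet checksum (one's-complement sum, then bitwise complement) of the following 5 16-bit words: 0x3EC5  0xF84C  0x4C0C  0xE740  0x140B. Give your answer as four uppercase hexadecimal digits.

8195

One's-complement addition (fold any carry out of bit 15 back into bit 0):
  0x3EC5 + 0xF84C = 0x13711 → wrap carry → 0x3712
  0x3712 + 0x4C0C = 0x0831E
  0x831E + 0xE740 = 0x16A5E → wrap carry → 0x6A5F
  0x6A5F + 0x140B = 0x07E6A
One's-complement sum = 0x7E6A.
Checksum = ~0x7E6A & 0xFFFF = 0x8195.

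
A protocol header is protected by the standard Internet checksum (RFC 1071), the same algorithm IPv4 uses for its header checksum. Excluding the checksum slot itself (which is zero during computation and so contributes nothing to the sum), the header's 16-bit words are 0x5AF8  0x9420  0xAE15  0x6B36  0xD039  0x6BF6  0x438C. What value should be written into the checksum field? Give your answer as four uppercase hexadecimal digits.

77DE

One's-complement addition (fold any carry out of bit 15 back into bit 0):
  0x5AF8 + 0x9420 = 0x0EF18
  0xEF18 + 0xAE15 = 0x19D2D → wrap carry → 0x9D2E
  0x9D2E + 0x6B36 = 0x10864 → wrap carry → 0x0865
  0x0865 + 0xD039 = 0x0D89E
  0xD89E + 0x6BF6 = 0x14494 → wrap carry → 0x4495
  0x4495 + 0x438C = 0x08821
One's-complement sum = 0x8821.
Checksum = ~0x8821 & 0xFFFF = 0x77DE.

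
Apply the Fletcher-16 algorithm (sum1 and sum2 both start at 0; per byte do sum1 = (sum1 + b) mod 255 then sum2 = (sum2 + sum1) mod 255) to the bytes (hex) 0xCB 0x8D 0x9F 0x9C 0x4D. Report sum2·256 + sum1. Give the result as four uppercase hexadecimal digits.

96E2

Running sums (mod 255):
  after byte 0 (0xCB): sum1=203, sum2=203
  after byte 1 (0x8D): sum1=89, sum2=37
  after byte 2 (0x9F): sum1=248, sum2=30
  after byte 3 (0x9C): sum1=149, sum2=179
  after byte 4 (0x4D): sum1=226, sum2=150
Checksum = sum2·256 + sum1 = 150·256 + 226 = 38626 = 0x96E2.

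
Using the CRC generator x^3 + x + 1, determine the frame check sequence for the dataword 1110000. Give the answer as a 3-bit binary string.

111

Append 3 zeros: 1110000000. Divide by 1011 (XOR where the leading bit is 1):
  pos 0: 1110 XOR 1011 = 0101
  pos 1: 1010 XOR 1011 = 0001
  pos 4: 1000 XOR 1011 = 0011
  pos 6: 1100 XOR 1011 = 0111
Remainder (last 3 bits) = 111. This is the CRC / FCS.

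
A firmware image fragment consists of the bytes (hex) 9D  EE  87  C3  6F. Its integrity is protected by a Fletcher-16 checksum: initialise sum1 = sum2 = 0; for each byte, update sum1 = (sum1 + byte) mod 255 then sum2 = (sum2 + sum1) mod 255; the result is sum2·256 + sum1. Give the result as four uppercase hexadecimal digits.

Running sums (mod 255):
  after byte 0 (9D): sum1=157, sum2=157
  after byte 1 (EE): sum1=140, sum2=42
  after byte 2 (87): sum1=20, sum2=62
  after byte 3 (C3): sum1=215, sum2=22
  after byte 4 (6F): sum1=71, sum2=93
Checksum = sum2·256 + sum1 = 93·256 + 71 = 23879 = 0x5D47.

5D47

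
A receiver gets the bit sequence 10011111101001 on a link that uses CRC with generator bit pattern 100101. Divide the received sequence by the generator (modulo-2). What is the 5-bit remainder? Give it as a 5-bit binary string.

01000

Modulo-2 division of 10011111101001 by 100101:
  pos 0: 100111 XOR 100101 = 000010
  pos 4: 101110 XOR 100101 = 001011
  pos 6: 101110 XOR 100101 = 001011
  pos 8: 101101 XOR 100101 = 001000
Remainder = 01000 (nonzero — an error is detected).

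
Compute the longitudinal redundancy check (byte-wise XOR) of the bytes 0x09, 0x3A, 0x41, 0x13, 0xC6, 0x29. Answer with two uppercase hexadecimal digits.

XOR the bytes together:
  start with 0x09
  0x09 ⊕ 0x3A = 0x33
  0x33 ⊕ 0x41 = 0x72
  0x72 ⊕ 0x13 = 0x61
  0x61 ⊕ 0xC6 = 0xA7
  0xA7 ⊕ 0x29 = 0x8E

8E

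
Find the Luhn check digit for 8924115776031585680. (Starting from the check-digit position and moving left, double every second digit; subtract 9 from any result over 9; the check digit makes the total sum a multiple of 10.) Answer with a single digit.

1

Partial digits right→left: 0 8 6 5 8 5 1 3 0 6 7 7 5 1 1 4 2 9 8
Double every second digit counting from the check-digit position (so the 1st, 3rd, 5th, ... of the partial from the right).
  doubled (with −9 where >9): 0 3 7 2 0 5 1 2 4 7 → sum 31
  kept as-is: 8 5 5 3 6 7 1 4 9 → sum 48
Total = 31 + 48 = 79.
Check digit = (10 − (79 mod 10)) mod 10 = 1.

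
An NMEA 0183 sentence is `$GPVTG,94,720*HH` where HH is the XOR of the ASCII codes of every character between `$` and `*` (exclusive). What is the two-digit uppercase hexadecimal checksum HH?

XOR the ASCII codes of the payload characters:
  'G' = 0x47 → acc = 0x47
  'P' = 0x50 → acc = 0x17
  'V' = 0x56 → acc = 0x41
  'T' = 0x54 → acc = 0x15
  'G' = 0x47 → acc = 0x52
  ',' = 0x2C → acc = 0x7E
  '9' = 0x39 → acc = 0x47
  '4' = 0x34 → acc = 0x73
  ',' = 0x2C → acc = 0x5F
  '7' = 0x37 → acc = 0x68
  '2' = 0x32 → acc = 0x5A
  '0' = 0x30 → acc = 0x6A
Checksum = 0x6A.

6A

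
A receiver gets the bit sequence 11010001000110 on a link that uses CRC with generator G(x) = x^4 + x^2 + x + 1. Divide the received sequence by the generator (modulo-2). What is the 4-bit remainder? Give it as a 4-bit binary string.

0000

Modulo-2 division of 11010001000110 by 10111:
  pos 0: 11010 XOR 10111 = 01101
  pos 1: 11010 XOR 10111 = 01101
  pos 2: 11010 XOR 10111 = 01101
  pos 3: 11011 XOR 10111 = 01100
  pos 4: 11000 XOR 10111 = 01111
  pos 5: 11110 XOR 10111 = 01001
  pos 6: 10010 XOR 10111 = 00101
  pos 8: 10111 XOR 10111 = 00000
Remainder = 0000 (zero — the frame passes the CRC check).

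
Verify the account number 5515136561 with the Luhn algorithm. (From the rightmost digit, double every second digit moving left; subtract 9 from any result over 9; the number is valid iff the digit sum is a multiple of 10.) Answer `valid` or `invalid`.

From the right, keep odd positions and double even positions (subtract 9 from any doubled value over 9):
  doubled (positions 2,4,...): 3 3 2 2 1 → sum 11
  kept (positions 1,3,...): 1 5 3 5 5 → sum 19
Total = 30.
30 mod 10 = 0, so the number is valid.

valid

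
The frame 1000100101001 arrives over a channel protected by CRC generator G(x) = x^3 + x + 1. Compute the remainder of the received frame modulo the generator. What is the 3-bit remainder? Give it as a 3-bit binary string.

Modulo-2 division of 1000100101001 by 1011:
  pos 0: 1000 XOR 1011 = 0011
  pos 2: 1110 XOR 1011 = 0101
  pos 3: 1010 XOR 1011 = 0001
  pos 6: 1101 XOR 1011 = 0110
  pos 7: 1100 XOR 1011 = 0111
  pos 8: 1110 XOR 1011 = 0101
  pos 9: 1011 XOR 1011 = 0000
Remainder = 000 (zero — the frame passes the CRC check).

000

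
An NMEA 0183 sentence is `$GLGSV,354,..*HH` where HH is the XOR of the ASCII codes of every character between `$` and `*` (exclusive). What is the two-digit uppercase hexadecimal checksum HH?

7B

XOR the ASCII codes of the payload characters:
  'G' = 0x47 → acc = 0x47
  'L' = 0x4C → acc = 0x0B
  'G' = 0x47 → acc = 0x4C
  'S' = 0x53 → acc = 0x1F
  'V' = 0x56 → acc = 0x49
  ',' = 0x2C → acc = 0x65
  '3' = 0x33 → acc = 0x56
  '5' = 0x35 → acc = 0x63
  '4' = 0x34 → acc = 0x57
  ',' = 0x2C → acc = 0x7B
  '.' = 0x2E → acc = 0x55
  '.' = 0x2E → acc = 0x7B
Checksum = 0x7B.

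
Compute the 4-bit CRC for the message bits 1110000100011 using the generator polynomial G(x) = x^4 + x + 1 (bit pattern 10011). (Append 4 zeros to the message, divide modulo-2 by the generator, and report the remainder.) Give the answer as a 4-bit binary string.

0101

Append 4 zeros: 11100001000110000. Divide by 10011 (XOR where the leading bit is 1):
  pos 0: 11100 XOR 10011 = 01111
  pos 1: 11110 XOR 10011 = 01101
  pos 2: 11010 XOR 10011 = 01001
  pos 3: 10011 XOR 10011 = 00000
  pos 11: 11000 XOR 10011 = 01011
  pos 12: 10110 XOR 10011 = 00101
Remainder (last 4 bits) = 0101. This is the CRC / FCS.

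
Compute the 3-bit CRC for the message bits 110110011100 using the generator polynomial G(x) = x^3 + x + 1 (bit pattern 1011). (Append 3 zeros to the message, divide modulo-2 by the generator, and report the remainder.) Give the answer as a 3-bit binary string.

Append 3 zeros: 110110011100000. Divide by 1011 (XOR where the leading bit is 1):
  pos 0: 1101 XOR 1011 = 0110
  pos 1: 1101 XOR 1011 = 0110
  pos 2: 1100 XOR 1011 = 0111
  pos 3: 1110 XOR 1011 = 0101
  pos 4: 1011 XOR 1011 = 0000
  pos 8: 1100 XOR 1011 = 0111
  pos 9: 1110 XOR 1011 = 0101
  pos 10: 1010 XOR 1011 = 0001
Remainder (last 3 bits) = 010. This is the CRC / FCS.

010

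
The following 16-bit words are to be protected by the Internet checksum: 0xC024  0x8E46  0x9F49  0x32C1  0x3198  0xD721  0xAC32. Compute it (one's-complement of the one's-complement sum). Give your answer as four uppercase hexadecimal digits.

2A9D

One's-complement addition (fold any carry out of bit 15 back into bit 0):
  0xC024 + 0x8E46 = 0x14E6A → wrap carry → 0x4E6B
  0x4E6B + 0x9F49 = 0x0EDB4
  0xEDB4 + 0x32C1 = 0x12075 → wrap carry → 0x2076
  0x2076 + 0x3198 = 0x0520E
  0x520E + 0xD721 = 0x1292F → wrap carry → 0x2930
  0x2930 + 0xAC32 = 0x0D562
One's-complement sum = 0xD562.
Checksum = ~0xD562 & 0xFFFF = 0x2A9D.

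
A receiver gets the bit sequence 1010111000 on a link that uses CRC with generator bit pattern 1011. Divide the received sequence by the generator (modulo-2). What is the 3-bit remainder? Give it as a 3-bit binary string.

Modulo-2 division of 1010111000 by 1011:
  pos 0: 1010 XOR 1011 = 0001
  pos 3: 1111 XOR 1011 = 0100
  pos 4: 1000 XOR 1011 = 0011
  pos 6: 1100 XOR 1011 = 0111
Remainder = 111 (nonzero — an error is detected).

111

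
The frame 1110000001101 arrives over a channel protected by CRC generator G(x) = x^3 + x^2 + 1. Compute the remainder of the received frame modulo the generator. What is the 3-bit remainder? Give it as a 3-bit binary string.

Modulo-2 division of 1110000001101 by 1101:
  pos 0: 1110 XOR 1101 = 0011
  pos 2: 1100 XOR 1101 = 0001
  pos 5: 1000 XOR 1101 = 0101
  pos 6: 1011 XOR 1101 = 0110
  pos 7: 1101 XOR 1101 = 0000
Remainder = 001 (nonzero — an error is detected).

001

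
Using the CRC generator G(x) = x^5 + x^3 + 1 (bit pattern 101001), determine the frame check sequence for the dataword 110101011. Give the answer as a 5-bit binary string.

Append 5 zeros: 11010101100000. Divide by 101001 (XOR where the leading bit is 1):
  pos 0: 110101 XOR 101001 = 011100
  pos 1: 111000 XOR 101001 = 010001
  pos 2: 100011 XOR 101001 = 001010
  pos 4: 101010 XOR 101001 = 000011
  pos 8: 110000 XOR 101001 = 011001
Remainder (last 5 bits) = 11001. This is the CRC / FCS.

11001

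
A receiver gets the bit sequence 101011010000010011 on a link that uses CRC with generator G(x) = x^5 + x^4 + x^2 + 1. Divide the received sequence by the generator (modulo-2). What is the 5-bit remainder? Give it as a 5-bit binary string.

Modulo-2 division of 101011010000010011 by 110101:
  pos 0: 101011 XOR 110101 = 011110
  pos 1: 111100 XOR 110101 = 001001
  pos 3: 100110 XOR 110101 = 010011
  pos 4: 100110 XOR 110101 = 010011
  pos 5: 100110 XOR 110101 = 010011
  pos 6: 100110 XOR 110101 = 010011
  pos 7: 100110 XOR 110101 = 010011
  pos 8: 100111 XOR 110101 = 010010
  pos 9: 100100 XOR 110101 = 010001
  pos 10: 100010 XOR 110101 = 010111
  pos 11: 101111 XOR 110101 = 011010
  pos 12: 110101 XOR 110101 = 000000
Remainder = 00000 (zero — the frame passes the CRC check).

00000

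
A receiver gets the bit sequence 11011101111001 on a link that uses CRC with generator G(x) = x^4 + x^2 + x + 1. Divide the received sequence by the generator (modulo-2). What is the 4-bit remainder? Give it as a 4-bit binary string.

0000

Modulo-2 division of 11011101111001 by 10111:
  pos 0: 11011 XOR 10111 = 01100
  pos 1: 11001 XOR 10111 = 01110
  pos 2: 11100 XOR 10111 = 01011
  pos 3: 10111 XOR 10111 = 00000
  pos 8: 11100 XOR 10111 = 01011
  pos 9: 10111 XOR 10111 = 00000
Remainder = 0000 (zero — the frame passes the CRC check).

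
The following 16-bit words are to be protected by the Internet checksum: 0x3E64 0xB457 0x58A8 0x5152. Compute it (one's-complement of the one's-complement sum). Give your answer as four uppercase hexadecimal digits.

One's-complement addition (fold any carry out of bit 15 back into bit 0):
  0x3E64 + 0xB457 = 0x0F2BB
  0xF2BB + 0x58A8 = 0x14B63 → wrap carry → 0x4B64
  0x4B64 + 0x5152 = 0x09CB6
One's-complement sum = 0x9CB6.
Checksum = ~0x9CB6 & 0xFFFF = 0x6349.

6349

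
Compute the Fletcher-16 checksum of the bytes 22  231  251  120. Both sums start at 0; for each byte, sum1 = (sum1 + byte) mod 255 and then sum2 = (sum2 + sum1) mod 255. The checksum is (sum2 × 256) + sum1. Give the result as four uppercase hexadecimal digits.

Running sums (mod 255):
  after byte 0 (22): sum1=22, sum2=22
  after byte 1 (231): sum1=253, sum2=20
  after byte 2 (251): sum1=249, sum2=14
  after byte 3 (120): sum1=114, sum2=128
Checksum = sum2·256 + sum1 = 128·256 + 114 = 32882 = 0x8072.

8072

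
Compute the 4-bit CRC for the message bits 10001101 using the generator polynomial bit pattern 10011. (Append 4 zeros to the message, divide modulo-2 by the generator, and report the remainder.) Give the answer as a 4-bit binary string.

1010

Append 4 zeros: 100011010000. Divide by 10011 (XOR where the leading bit is 1):
  pos 0: 10001 XOR 10011 = 00010
  pos 3: 10101 XOR 10011 = 00110
  pos 5: 11000 XOR 10011 = 01011
  pos 6: 10110 XOR 10011 = 00101
Remainder (last 4 bits) = 1010. This is the CRC / FCS.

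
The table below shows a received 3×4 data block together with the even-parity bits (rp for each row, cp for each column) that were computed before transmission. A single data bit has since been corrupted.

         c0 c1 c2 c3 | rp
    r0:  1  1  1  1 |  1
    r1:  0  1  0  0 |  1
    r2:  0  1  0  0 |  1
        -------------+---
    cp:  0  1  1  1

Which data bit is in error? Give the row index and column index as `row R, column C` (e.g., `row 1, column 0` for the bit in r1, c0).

row 0, column 0

Recompute each row's even parity and compare to rp:
  r0: data parity 0, sent rp 1 → mismatch
  r1: data parity 1, sent rp 1 → ok
  r2: data parity 1, sent rp 1 → ok
Recompute each column's even parity and compare to cp:
  c0: data parity 1, sent cp 0 → mismatch
  c1: data parity 1, sent cp 1 → ok
  c2: data parity 1, sent cp 1 → ok
  c3: data parity 1, sent cp 1 → ok
Exactly one row (r0) and one column (c0) fail → the flipped bit is at their intersection.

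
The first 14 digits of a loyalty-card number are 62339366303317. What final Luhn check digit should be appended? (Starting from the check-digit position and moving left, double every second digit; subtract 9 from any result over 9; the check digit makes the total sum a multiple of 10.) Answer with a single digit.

9

Partial digits right→left: 7 1 3 3 0 3 6 6 3 9 3 3 2 6
Double every second digit counting from the check-digit position (so the 1st, 3rd, 5th, ... of the partial from the right).
  doubled (with −9 where >9): 5 6 0 3 6 6 4 → sum 30
  kept as-is: 1 3 3 6 9 3 6 → sum 31
Total = 30 + 31 = 61.
Check digit = (10 − (61 mod 10)) mod 10 = 9.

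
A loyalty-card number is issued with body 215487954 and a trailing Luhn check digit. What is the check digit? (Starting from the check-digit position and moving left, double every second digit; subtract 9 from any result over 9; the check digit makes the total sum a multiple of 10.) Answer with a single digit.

4

Partial digits right→left: 4 5 9 7 8 4 5 1 2
Double every second digit counting from the check-digit position (so the 1st, 3rd, 5th, ... of the partial from the right).
  doubled (with −9 where >9): 8 9 7 1 4 → sum 29
  kept as-is: 5 7 4 1 → sum 17
Total = 29 + 17 = 46.
Check digit = (10 − (46 mod 10)) mod 10 = 4.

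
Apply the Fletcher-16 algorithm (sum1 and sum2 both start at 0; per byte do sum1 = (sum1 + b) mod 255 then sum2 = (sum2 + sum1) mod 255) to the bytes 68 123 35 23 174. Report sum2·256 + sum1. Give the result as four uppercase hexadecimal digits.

89A8

Running sums (mod 255):
  after byte 0 (68): sum1=68, sum2=68
  after byte 1 (123): sum1=191, sum2=4
  after byte 2 (35): sum1=226, sum2=230
  after byte 3 (23): sum1=249, sum2=224
  after byte 4 (174): sum1=168, sum2=137
Checksum = sum2·256 + sum1 = 137·256 + 168 = 35240 = 0x89A8.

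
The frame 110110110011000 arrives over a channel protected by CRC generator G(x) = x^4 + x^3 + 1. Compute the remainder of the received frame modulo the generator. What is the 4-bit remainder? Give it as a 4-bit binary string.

Modulo-2 division of 110110110011000 by 11001:
  pos 0: 11011 XOR 11001 = 00010
  pos 3: 10011 XOR 11001 = 01010
  pos 4: 10100 XOR 11001 = 01101
  pos 5: 11010 XOR 11001 = 00011
  pos 8: 11110 XOR 11001 = 00111
  pos 10: 11100 XOR 11001 = 00101
Remainder = 0101 (nonzero — an error is detected).

0101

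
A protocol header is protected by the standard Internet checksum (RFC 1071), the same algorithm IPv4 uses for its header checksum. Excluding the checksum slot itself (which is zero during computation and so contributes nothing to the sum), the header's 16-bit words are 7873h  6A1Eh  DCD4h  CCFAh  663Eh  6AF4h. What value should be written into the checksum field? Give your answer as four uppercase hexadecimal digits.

A26B

One's-complement addition (fold any carry out of bit 15 back into bit 0):
  0x7873 + 0x6A1E = 0x0E291
  0xE291 + 0xDCD4 = 0x1BF65 → wrap carry → 0xBF66
  0xBF66 + 0xCCFA = 0x18C60 → wrap carry → 0x8C61
  0x8C61 + 0x663E = 0x0F29F
  0xF29F + 0x6AF4 = 0x15D93 → wrap carry → 0x5D94
One's-complement sum = 0x5D94.
Checksum = ~0x5D94 & 0xFFFF = 0xA26B.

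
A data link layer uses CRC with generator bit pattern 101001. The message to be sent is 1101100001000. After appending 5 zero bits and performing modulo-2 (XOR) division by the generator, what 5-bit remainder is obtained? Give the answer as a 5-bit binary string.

11000

Append 5 zeros: 110110000100000000. Divide by 101001 (XOR where the leading bit is 1):
  pos 0: 110110 XOR 101001 = 011111
  pos 1: 111110 XOR 101001 = 010111
  pos 2: 101110 XOR 101001 = 000111
  pos 5: 111010 XOR 101001 = 010011
  pos 6: 100110 XOR 101001 = 001111
  pos 8: 111100 XOR 101001 = 010101
  pos 9: 101010 XOR 101001 = 000011
Remainder (last 5 bits) = 11000. This is the CRC / FCS.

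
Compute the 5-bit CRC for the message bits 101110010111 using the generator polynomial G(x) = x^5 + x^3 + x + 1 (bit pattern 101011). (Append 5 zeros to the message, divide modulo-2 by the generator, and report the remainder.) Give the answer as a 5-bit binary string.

Append 5 zeros: 10111001011100000. Divide by 101011 (XOR where the leading bit is 1):
  pos 0: 101110 XOR 101011 = 000101
  pos 3: 101010 XOR 101011 = 000001
  pos 8: 111100 XOR 101011 = 010111
  pos 9: 101110 XOR 101011 = 000101
Remainder (last 5 bits) = 10100. This is the CRC / FCS.

10100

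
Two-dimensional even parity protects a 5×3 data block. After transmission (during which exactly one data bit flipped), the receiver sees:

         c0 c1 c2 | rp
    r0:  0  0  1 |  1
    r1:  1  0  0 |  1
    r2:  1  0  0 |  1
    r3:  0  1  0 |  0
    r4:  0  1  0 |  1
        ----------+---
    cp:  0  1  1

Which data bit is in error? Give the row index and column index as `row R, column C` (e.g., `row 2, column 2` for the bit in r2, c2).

row 3, column 1

Recompute each row's even parity and compare to rp:
  r0: data parity 1, sent rp 1 → ok
  r1: data parity 1, sent rp 1 → ok
  r2: data parity 1, sent rp 1 → ok
  r3: data parity 1, sent rp 0 → mismatch
  r4: data parity 1, sent rp 1 → ok
Recompute each column's even parity and compare to cp:
  c0: data parity 0, sent cp 0 → ok
  c1: data parity 0, sent cp 1 → mismatch
  c2: data parity 1, sent cp 1 → ok
Exactly one row (r3) and one column (c1) fail → the flipped bit is at their intersection.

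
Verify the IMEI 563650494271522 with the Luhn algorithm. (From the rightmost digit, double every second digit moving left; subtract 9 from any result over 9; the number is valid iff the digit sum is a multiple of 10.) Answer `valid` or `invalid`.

valid

From the right, keep odd positions and double even positions (subtract 9 from any doubled value over 9):
  doubled (positions 2,4,...): 4 2 4 9 0 3 3 → sum 25
  kept (positions 1,3,...): 2 5 7 4 4 5 3 5 → sum 35
Total = 60.
60 mod 10 = 0, so the number is valid.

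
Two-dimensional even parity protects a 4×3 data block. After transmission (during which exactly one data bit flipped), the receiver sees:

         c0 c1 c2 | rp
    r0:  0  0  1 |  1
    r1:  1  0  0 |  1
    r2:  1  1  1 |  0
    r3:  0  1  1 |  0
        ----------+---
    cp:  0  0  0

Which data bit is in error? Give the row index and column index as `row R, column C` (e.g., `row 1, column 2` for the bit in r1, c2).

row 2, column 2

Recompute each row's even parity and compare to rp:
  r0: data parity 1, sent rp 1 → ok
  r1: data parity 1, sent rp 1 → ok
  r2: data parity 1, sent rp 0 → mismatch
  r3: data parity 0, sent rp 0 → ok
Recompute each column's even parity and compare to cp:
  c0: data parity 0, sent cp 0 → ok
  c1: data parity 0, sent cp 0 → ok
  c2: data parity 1, sent cp 0 → mismatch
Exactly one row (r2) and one column (c2) fail → the flipped bit is at their intersection.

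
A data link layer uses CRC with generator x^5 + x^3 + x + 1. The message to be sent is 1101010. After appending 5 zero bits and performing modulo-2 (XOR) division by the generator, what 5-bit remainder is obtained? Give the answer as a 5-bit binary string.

00110

Append 5 zeros: 110101000000. Divide by 101011 (XOR where the leading bit is 1):
  pos 0: 110101 XOR 101011 = 011110
  pos 1: 111100 XOR 101011 = 010111
  pos 2: 101110 XOR 101011 = 000101
  pos 5: 101000 XOR 101011 = 000011
Remainder (last 5 bits) = 00110. This is the CRC / FCS.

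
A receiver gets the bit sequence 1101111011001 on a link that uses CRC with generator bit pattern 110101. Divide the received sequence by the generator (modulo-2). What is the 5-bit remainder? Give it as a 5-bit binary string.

Modulo-2 division of 1101111011001 by 110101:
  pos 0: 110111 XOR 110101 = 000010
  pos 4: 101011 XOR 110101 = 011110
  pos 5: 111100 XOR 110101 = 001001
  pos 7: 100101 XOR 110101 = 010000
Remainder = 10000 (nonzero — an error is detected).

10000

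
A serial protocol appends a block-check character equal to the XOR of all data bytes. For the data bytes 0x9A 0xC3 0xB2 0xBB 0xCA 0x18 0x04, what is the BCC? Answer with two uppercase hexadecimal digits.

XOR the bytes together:
  start with 0x9A
  0x9A ⊕ 0xC3 = 0x59
  0x59 ⊕ 0xB2 = 0xEB
  0xEB ⊕ 0xBB = 0x50
  0x50 ⊕ 0xCA = 0x9A
  0x9A ⊕ 0x18 = 0x82
  0x82 ⊕ 0x04 = 0x86

86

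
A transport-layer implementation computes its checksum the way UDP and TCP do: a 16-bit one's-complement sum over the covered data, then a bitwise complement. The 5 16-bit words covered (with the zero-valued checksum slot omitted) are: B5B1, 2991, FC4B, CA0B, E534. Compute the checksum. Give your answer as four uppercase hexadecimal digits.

7530

One's-complement addition (fold any carry out of bit 15 back into bit 0):
  0xB5B1 + 0x2991 = 0x0DF42
  0xDF42 + 0xFC4B = 0x1DB8D → wrap carry → 0xDB8E
  0xDB8E + 0xCA0B = 0x1A599 → wrap carry → 0xA59A
  0xA59A + 0xE534 = 0x18ACE → wrap carry → 0x8ACF
One's-complement sum = 0x8ACF.
Checksum = ~0x8ACF & 0xFFFF = 0x7530.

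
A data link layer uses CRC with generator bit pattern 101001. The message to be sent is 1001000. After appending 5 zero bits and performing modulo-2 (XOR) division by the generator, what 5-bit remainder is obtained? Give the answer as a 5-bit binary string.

10101

Append 5 zeros: 100100000000. Divide by 101001 (XOR where the leading bit is 1):
  pos 0: 100100 XOR 101001 = 001101
  pos 2: 110100 XOR 101001 = 011101
  pos 3: 111010 XOR 101001 = 010011
  pos 4: 100110 XOR 101001 = 001111
  pos 6: 111100 XOR 101001 = 010101
Remainder (last 5 bits) = 10101. This is the CRC / FCS.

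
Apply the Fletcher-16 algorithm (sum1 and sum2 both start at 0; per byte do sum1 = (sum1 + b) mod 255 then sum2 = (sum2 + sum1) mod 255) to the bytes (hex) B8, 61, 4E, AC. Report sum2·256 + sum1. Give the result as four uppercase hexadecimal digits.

5015

Running sums (mod 255):
  after byte 0 (B8): sum1=184, sum2=184
  after byte 1 (61): sum1=26, sum2=210
  after byte 2 (4E): sum1=104, sum2=59
  after byte 3 (AC): sum1=21, sum2=80
Checksum = sum2·256 + sum1 = 80·256 + 21 = 20501 = 0x5015.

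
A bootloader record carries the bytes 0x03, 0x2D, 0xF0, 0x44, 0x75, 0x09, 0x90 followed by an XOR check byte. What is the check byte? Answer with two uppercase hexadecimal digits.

76

XOR the bytes together:
  start with 0x03
  0x03 ⊕ 0x2D = 0x2E
  0x2E ⊕ 0xF0 = 0xDE
  0xDE ⊕ 0x44 = 0x9A
  0x9A ⊕ 0x75 = 0xEF
  0xEF ⊕ 0x09 = 0xE6
  0xE6 ⊕ 0x90 = 0x76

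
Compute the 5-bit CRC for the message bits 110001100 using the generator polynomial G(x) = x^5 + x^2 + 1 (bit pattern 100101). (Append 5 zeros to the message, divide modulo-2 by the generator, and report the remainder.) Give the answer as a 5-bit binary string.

01011

Append 5 zeros: 11000110000000. Divide by 100101 (XOR where the leading bit is 1):
  pos 0: 110001 XOR 100101 = 010100
  pos 1: 101001 XOR 100101 = 001100
  pos 3: 110000 XOR 100101 = 010101
  pos 4: 101010 XOR 100101 = 001111
  pos 6: 111100 XOR 100101 = 011001
  pos 7: 110010 XOR 100101 = 010111
  pos 8: 101110 XOR 100101 = 001011
Remainder (last 5 bits) = 01011. This is the CRC / FCS.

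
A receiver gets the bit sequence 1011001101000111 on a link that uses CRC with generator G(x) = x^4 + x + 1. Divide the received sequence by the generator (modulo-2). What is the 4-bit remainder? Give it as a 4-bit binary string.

Modulo-2 division of 1011001101000111 by 10011:
  pos 0: 10110 XOR 10011 = 00101
  pos 2: 10101 XOR 10011 = 00110
  pos 4: 11010 XOR 10011 = 01001
  pos 5: 10011 XOR 10011 = 00000
Remainder = 0111 (nonzero — an error is detected).

0111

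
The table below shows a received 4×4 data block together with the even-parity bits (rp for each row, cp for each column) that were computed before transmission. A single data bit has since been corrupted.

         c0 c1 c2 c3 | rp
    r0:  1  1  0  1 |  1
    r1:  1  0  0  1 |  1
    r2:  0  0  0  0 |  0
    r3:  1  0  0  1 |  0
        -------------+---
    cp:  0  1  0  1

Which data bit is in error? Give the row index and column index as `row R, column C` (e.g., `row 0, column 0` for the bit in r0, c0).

Recompute each row's even parity and compare to rp:
  r0: data parity 1, sent rp 1 → ok
  r1: data parity 0, sent rp 1 → mismatch
  r2: data parity 0, sent rp 0 → ok
  r3: data parity 0, sent rp 0 → ok
Recompute each column's even parity and compare to cp:
  c0: data parity 1, sent cp 0 → mismatch
  c1: data parity 1, sent cp 1 → ok
  c2: data parity 0, sent cp 0 → ok
  c3: data parity 1, sent cp 1 → ok
Exactly one row (r1) and one column (c0) fail → the flipped bit is at their intersection.

row 1, column 0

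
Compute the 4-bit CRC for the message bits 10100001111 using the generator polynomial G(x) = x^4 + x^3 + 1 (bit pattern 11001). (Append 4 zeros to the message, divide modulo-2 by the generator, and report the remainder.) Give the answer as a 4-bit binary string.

Append 4 zeros: 101000011110000. Divide by 11001 (XOR where the leading bit is 1):
  pos 0: 10100 XOR 11001 = 01101
  pos 1: 11010 XOR 11001 = 00011
  pos 4: 11011 XOR 11001 = 00010
  pos 7: 10110 XOR 11001 = 01111
  pos 8: 11110 XOR 11001 = 00111
  pos 10: 11100 XOR 11001 = 00101
Remainder (last 4 bits) = 0101. This is the CRC / FCS.

0101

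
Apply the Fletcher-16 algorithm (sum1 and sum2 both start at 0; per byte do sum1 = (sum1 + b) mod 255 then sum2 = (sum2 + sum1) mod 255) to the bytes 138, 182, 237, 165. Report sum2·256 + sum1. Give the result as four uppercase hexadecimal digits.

Running sums (mod 255):
  after byte 0 (138): sum1=138, sum2=138
  after byte 1 (182): sum1=65, sum2=203
  after byte 2 (237): sum1=47, sum2=250
  after byte 3 (165): sum1=212, sum2=207
Checksum = sum2·256 + sum1 = 207·256 + 212 = 53204 = 0xCFD4.

CFD4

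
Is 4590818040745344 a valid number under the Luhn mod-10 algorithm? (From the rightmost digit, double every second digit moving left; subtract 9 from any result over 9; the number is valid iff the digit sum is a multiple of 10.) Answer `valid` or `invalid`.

valid

From the right, keep odd positions and double even positions (subtract 9 from any doubled value over 9):
  doubled (positions 2,4,...): 8 1 5 8 7 7 9 8 → sum 53
  kept (positions 1,3,...): 4 3 4 0 0 1 0 5 → sum 17
Total = 70.
70 mod 10 = 0, so the number is valid.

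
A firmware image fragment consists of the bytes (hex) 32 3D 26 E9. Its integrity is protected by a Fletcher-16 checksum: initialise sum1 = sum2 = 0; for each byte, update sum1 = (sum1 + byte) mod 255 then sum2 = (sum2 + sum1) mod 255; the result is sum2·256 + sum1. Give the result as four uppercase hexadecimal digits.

B67F

Running sums (mod 255):
  after byte 0 (32): sum1=50, sum2=50
  after byte 1 (3D): sum1=111, sum2=161
  after byte 2 (26): sum1=149, sum2=55
  after byte 3 (E9): sum1=127, sum2=182
Checksum = sum2·256 + sum1 = 182·256 + 127 = 46719 = 0xB67F.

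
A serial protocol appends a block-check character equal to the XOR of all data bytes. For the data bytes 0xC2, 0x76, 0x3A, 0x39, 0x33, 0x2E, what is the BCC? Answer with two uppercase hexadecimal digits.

XOR the bytes together:
  start with 0xC2
  0xC2 ⊕ 0x76 = 0xB4
  0xB4 ⊕ 0x3A = 0x8E
  0x8E ⊕ 0x39 = 0xB7
  0xB7 ⊕ 0x33 = 0x84
  0x84 ⊕ 0x2E = 0xAA

AA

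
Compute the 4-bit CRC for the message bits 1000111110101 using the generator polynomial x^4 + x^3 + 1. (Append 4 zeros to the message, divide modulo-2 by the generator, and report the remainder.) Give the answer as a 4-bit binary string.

Append 4 zeros: 10001111101010000. Divide by 11001 (XOR where the leading bit is 1):
  pos 0: 10001 XOR 11001 = 01000
  pos 1: 10001 XOR 11001 = 01000
  pos 2: 10001 XOR 11001 = 01000
  pos 3: 10001 XOR 11001 = 01000
  pos 4: 10001 XOR 11001 = 01000
  pos 5: 10000 XOR 11001 = 01001
  pos 6: 10011 XOR 11001 = 01010
  pos 7: 10100 XOR 11001 = 01101
  pos 8: 11011 XOR 11001 = 00010
  pos 11: 10000 XOR 11001 = 01001
  pos 12: 10010 XOR 11001 = 01011
Remainder (last 4 bits) = 1011. This is the CRC / FCS.

1011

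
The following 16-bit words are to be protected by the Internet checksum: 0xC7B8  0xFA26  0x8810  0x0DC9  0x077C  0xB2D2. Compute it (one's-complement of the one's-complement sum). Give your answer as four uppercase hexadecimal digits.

One's-complement addition (fold any carry out of bit 15 back into bit 0):
  0xC7B8 + 0xFA26 = 0x1C1DE → wrap carry → 0xC1DF
  0xC1DF + 0x8810 = 0x149EF → wrap carry → 0x49F0
  0x49F0 + 0x0DC9 = 0x057B9
  0x57B9 + 0x077C = 0x05F35
  0x5F35 + 0xB2D2 = 0x11207 → wrap carry → 0x1208
One's-complement sum = 0x1208.
Checksum = ~0x1208 & 0xFFFF = 0xEDF7.

EDF7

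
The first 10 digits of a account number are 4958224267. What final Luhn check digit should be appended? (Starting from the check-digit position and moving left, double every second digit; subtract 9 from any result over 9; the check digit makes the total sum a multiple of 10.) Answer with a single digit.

0

Partial digits right→left: 7 6 2 4 2 2 8 5 9 4
Double every second digit counting from the check-digit position (so the 1st, 3rd, 5th, ... of the partial from the right).
  doubled (with −9 where >9): 5 4 4 7 9 → sum 29
  kept as-is: 6 4 2 5 4 → sum 21
Total = 29 + 21 = 50.
Check digit = (10 − (50 mod 10)) mod 10 = 0.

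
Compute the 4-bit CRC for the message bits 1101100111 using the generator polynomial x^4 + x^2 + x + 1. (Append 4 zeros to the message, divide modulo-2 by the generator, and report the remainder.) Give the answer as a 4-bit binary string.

1011

Append 4 zeros: 11011001110000. Divide by 10111 (XOR where the leading bit is 1):
  pos 0: 11011 XOR 10111 = 01100
  pos 1: 11000 XOR 10111 = 01111
  pos 2: 11110 XOR 10111 = 01001
  pos 3: 10011 XOR 10111 = 00100
  pos 5: 10011 XOR 10111 = 00100
  pos 7: 10000 XOR 10111 = 00111
  pos 9: 11100 XOR 10111 = 01011
Remainder (last 4 bits) = 1011. This is the CRC / FCS.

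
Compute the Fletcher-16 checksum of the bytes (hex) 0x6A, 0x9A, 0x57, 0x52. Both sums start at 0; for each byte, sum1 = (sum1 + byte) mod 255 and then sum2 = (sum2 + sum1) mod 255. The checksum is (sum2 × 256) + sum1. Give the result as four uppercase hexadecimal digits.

Running sums (mod 255):
  after byte 0 (0x6A): sum1=106, sum2=106
  after byte 1 (0x9A): sum1=5, sum2=111
  after byte 2 (0x57): sum1=92, sum2=203
  after byte 3 (0x52): sum1=174, sum2=122
Checksum = sum2·256 + sum1 = 122·256 + 174 = 31406 = 0x7AAE.

7AAE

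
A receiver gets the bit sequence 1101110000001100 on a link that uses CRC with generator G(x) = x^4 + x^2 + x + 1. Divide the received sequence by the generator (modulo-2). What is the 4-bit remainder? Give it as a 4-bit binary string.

1110

Modulo-2 division of 1101110000001100 by 10111:
  pos 0: 11011 XOR 10111 = 01100
  pos 1: 11001 XOR 10111 = 01110
  pos 2: 11100 XOR 10111 = 01011
  pos 3: 10110 XOR 10111 = 00001
  pos 7: 10000 XOR 10111 = 00111
  pos 9: 11111 XOR 10111 = 01000
  pos 10: 10000 XOR 10111 = 00111
Remainder = 1110 (nonzero — an error is detected).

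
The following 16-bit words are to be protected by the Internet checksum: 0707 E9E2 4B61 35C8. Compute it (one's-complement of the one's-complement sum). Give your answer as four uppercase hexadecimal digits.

8DEC

One's-complement addition (fold any carry out of bit 15 back into bit 0):
  0x0707 + 0xE9E2 = 0x0F0E9
  0xF0E9 + 0x4B61 = 0x13C4A → wrap carry → 0x3C4B
  0x3C4B + 0x35C8 = 0x07213
One's-complement sum = 0x7213.
Checksum = ~0x7213 & 0xFFFF = 0x8DEC.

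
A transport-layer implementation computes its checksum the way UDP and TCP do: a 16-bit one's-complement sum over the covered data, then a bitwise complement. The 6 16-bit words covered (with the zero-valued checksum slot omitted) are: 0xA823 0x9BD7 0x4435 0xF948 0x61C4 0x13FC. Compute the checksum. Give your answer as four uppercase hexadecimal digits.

08C6

One's-complement addition (fold any carry out of bit 15 back into bit 0):
  0xA823 + 0x9BD7 = 0x143FA → wrap carry → 0x43FB
  0x43FB + 0x4435 = 0x08830
  0x8830 + 0xF948 = 0x18178 → wrap carry → 0x8179
  0x8179 + 0x61C4 = 0x0E33D
  0xE33D + 0x13FC = 0x0F739
One's-complement sum = 0xF739.
Checksum = ~0xF739 & 0xFFFF = 0x08C6.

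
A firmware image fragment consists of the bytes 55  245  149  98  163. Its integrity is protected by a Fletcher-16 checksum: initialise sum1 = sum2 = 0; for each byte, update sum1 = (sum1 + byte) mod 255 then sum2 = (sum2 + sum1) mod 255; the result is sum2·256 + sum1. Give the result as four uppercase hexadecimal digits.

15C8

Running sums (mod 255):
  after byte 0 (55): sum1=55, sum2=55
  after byte 1 (245): sum1=45, sum2=100
  after byte 2 (149): sum1=194, sum2=39
  after byte 3 (98): sum1=37, sum2=76
  after byte 4 (163): sum1=200, sum2=21
Checksum = sum2·256 + sum1 = 21·256 + 200 = 5576 = 0x15C8.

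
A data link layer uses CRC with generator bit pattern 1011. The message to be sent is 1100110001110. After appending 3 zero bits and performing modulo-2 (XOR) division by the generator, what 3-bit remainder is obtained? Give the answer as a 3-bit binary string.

010

Append 3 zeros: 1100110001110000. Divide by 1011 (XOR where the leading bit is 1):
  pos 0: 1100 XOR 1011 = 0111
  pos 1: 1111 XOR 1011 = 0100
  pos 2: 1001 XOR 1011 = 0010
  pos 4: 1000 XOR 1011 = 0011
  pos 6: 1101 XOR 1011 = 0110
  pos 7: 1101 XOR 1011 = 0110
  pos 8: 1101 XOR 1011 = 0110
  pos 9: 1100 XOR 1011 = 0111
  pos 10: 1110 XOR 1011 = 0101
  pos 11: 1010 XOR 1011 = 0001
Remainder (last 3 bits) = 010. This is the CRC / FCS.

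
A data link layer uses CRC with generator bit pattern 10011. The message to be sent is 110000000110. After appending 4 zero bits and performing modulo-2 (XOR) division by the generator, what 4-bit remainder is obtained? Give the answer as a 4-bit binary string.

Append 4 zeros: 1100000001100000. Divide by 10011 (XOR where the leading bit is 1):
  pos 0: 11000 XOR 10011 = 01011
  pos 1: 10110 XOR 10011 = 00101
  pos 3: 10100 XOR 10011 = 00111
  pos 5: 11101 XOR 10011 = 01110
  pos 6: 11101 XOR 10011 = 01110
  pos 7: 11100 XOR 10011 = 01111
  pos 8: 11110 XOR 10011 = 01101
  pos 9: 11010 XOR 10011 = 01001
  pos 10: 10010 XOR 10011 = 00001
Remainder (last 4 bits) = 0010. This is the CRC / FCS.

0010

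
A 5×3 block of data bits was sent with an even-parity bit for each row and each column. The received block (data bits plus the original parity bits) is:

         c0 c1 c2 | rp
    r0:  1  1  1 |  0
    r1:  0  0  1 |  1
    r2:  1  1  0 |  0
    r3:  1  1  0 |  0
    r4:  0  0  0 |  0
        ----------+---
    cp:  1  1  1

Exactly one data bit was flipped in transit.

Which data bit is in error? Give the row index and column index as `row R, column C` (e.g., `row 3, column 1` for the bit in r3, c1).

row 0, column 2

Recompute each row's even parity and compare to rp:
  r0: data parity 1, sent rp 0 → mismatch
  r1: data parity 1, sent rp 1 → ok
  r2: data parity 0, sent rp 0 → ok
  r3: data parity 0, sent rp 0 → ok
  r4: data parity 0, sent rp 0 → ok
Recompute each column's even parity and compare to cp:
  c0: data parity 1, sent cp 1 → ok
  c1: data parity 1, sent cp 1 → ok
  c2: data parity 0, sent cp 1 → mismatch
Exactly one row (r0) and one column (c2) fail → the flipped bit is at their intersection.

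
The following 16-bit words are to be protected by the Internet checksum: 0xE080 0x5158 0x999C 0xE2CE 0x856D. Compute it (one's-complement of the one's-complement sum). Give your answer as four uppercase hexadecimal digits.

CC4D

One's-complement addition (fold any carry out of bit 15 back into bit 0):
  0xE080 + 0x5158 = 0x131D8 → wrap carry → 0x31D9
  0x31D9 + 0x999C = 0x0CB75
  0xCB75 + 0xE2CE = 0x1AE43 → wrap carry → 0xAE44
  0xAE44 + 0x856D = 0x133B1 → wrap carry → 0x33B2
One's-complement sum = 0x33B2.
Checksum = ~0x33B2 & 0xFFFF = 0xCC4D.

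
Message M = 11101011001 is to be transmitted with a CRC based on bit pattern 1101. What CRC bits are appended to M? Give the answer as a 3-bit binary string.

100

Append 3 zeros: 11101011001000. Divide by 1101 (XOR where the leading bit is 1):
  pos 0: 1110 XOR 1101 = 0011
  pos 2: 1110 XOR 1101 = 0011
  pos 4: 1111 XOR 1101 = 0010
  pos 6: 1000 XOR 1101 = 0101
  pos 7: 1011 XOR 1101 = 0110
  pos 8: 1100 XOR 1101 = 0001
Remainder (last 3 bits) = 100. This is the CRC / FCS.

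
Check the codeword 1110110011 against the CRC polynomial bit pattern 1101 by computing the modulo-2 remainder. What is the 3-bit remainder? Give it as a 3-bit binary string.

000

Modulo-2 division of 1110110011 by 1101:
  pos 0: 1110 XOR 1101 = 0011
  pos 2: 1111 XOR 1101 = 0010
  pos 4: 1000 XOR 1101 = 0101
  pos 5: 1011 XOR 1101 = 0110
  pos 6: 1101 XOR 1101 = 0000
Remainder = 000 (zero — the frame passes the CRC check).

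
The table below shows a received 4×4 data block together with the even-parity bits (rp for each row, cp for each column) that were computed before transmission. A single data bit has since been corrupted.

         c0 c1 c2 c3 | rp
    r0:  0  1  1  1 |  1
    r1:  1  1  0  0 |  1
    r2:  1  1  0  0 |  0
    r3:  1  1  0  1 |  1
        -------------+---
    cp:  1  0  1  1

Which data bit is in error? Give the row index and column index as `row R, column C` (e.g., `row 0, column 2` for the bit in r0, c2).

row 1, column 3

Recompute each row's even parity and compare to rp:
  r0: data parity 1, sent rp 1 → ok
  r1: data parity 0, sent rp 1 → mismatch
  r2: data parity 0, sent rp 0 → ok
  r3: data parity 1, sent rp 1 → ok
Recompute each column's even parity and compare to cp:
  c0: data parity 1, sent cp 1 → ok
  c1: data parity 0, sent cp 0 → ok
  c2: data parity 1, sent cp 1 → ok
  c3: data parity 0, sent cp 1 → mismatch
Exactly one row (r1) and one column (c3) fail → the flipped bit is at their intersection.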